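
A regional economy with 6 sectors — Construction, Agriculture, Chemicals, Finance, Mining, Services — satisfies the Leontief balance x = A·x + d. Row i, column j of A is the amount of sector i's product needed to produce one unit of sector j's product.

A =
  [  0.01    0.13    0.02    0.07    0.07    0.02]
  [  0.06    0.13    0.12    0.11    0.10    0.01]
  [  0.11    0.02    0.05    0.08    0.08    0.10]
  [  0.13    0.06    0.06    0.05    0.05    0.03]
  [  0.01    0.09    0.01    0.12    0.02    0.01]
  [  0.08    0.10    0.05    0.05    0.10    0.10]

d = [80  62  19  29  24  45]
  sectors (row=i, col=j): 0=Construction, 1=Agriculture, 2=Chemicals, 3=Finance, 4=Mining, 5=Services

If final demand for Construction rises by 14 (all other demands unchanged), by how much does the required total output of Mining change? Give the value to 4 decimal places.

0.6330

Form M = I − A:
  [  0.99   -0.13   -0.02   -0.07   -0.07   -0.02]
  [ -0.06    0.87   -0.12   -0.11   -0.10   -0.01]
  [ -0.11   -0.02    0.95   -0.08   -0.08   -0.10]
  [ -0.13   -0.06   -0.06    0.95   -0.05   -0.03]
  [ -0.01   -0.09   -0.01   -0.12    0.98   -0.01]
  [ -0.08   -0.10   -0.05   -0.05   -0.10    0.90]
Leontief inverse L = M⁻¹:
  [  1.0468    0.1812    0.0555    0.1183    0.1076    0.0366]
  [  0.1214    1.2057    0.1705    0.1853    0.1595    0.0430]
  [  0.1553    0.0858    1.0835    0.1357    0.1286    0.1308]
  [  0.1672    0.1187    0.0918    1.1010    0.0931    0.0530]
  [  0.0452    0.1298    0.0395    0.1556    1.0505    0.0237]
  [  0.1295    0.1759    0.0936    0.1171    0.1563    1.1320]
Total output x = L · d:
  x_0 = 1.0468·80 + 0.1812·62 + 0.0555·19 + 0.1183·29 + 0.1076·24 + 0.0366·45 = 103.6903
  x_1 = 0.1214·80 + 1.2057·62 + 0.1705·19 + 0.1853·29 + 0.1595·24 + 0.0430·45 = 98.8445
  x_2 = 0.1553·80 + 0.0858·62 + 1.0835·19 + 0.1357·29 + 0.1286·24 + 0.1308·45 = 51.2360
  x_3 = 0.1672·80 + 0.1187·62 + 0.0918·19 + 1.1010·29 + 0.0931·24 + 0.0530·45 = 59.0301
  x_4 = 0.0452·80 + 0.1298·62 + 0.0395·19 + 0.1556·29 + 1.0505·24 + 0.0237·45 = 43.2042
  x_5 = 0.1295·80 + 0.1759·62 + 0.0936·19 + 0.1171·29 + 0.1563·24 + 1.1320·45 = 81.1260
Δx_4 = L[4,0] · Δd_0 = 0.0452 · 14 = 0.6330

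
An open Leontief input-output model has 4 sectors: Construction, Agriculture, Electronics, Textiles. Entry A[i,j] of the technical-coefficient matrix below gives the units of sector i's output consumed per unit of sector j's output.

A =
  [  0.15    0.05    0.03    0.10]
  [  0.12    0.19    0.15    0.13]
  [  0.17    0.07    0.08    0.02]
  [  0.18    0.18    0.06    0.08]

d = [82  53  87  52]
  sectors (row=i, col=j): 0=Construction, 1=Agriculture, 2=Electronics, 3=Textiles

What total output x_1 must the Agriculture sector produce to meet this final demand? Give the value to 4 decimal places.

Form M = I − A:
  [  0.85   -0.05   -0.03   -0.10]
  [ -0.12    0.81   -0.15   -0.13]
  [ -0.17   -0.07    0.92   -0.02]
  [ -0.18   -0.18   -0.06    0.92]
Leontief inverse L = M⁻¹:
  [  1.2391    0.1164    0.0693    0.1526]
  [  0.2816    1.3221    0.2393    0.2226]
  [  0.2572    0.1284    1.1209    0.0705]
  [  0.3143    0.2898    0.1335    1.1650]
Total output x = L · d:
  x_0 = 1.2391·82 + 0.1164·53 + 0.0693·87 + 0.1526·52 = 121.7446
  x_1 = 0.2816·82 + 1.3221·53 + 0.2393·87 + 0.2226·52 = 125.5598
  x_2 = 0.2572·82 + 0.1284·53 + 1.1209·87 + 0.0705·52 = 129.0786
  x_3 = 0.3143·82 + 0.2898·53 + 0.1335·87 + 1.1650·52 = 113.3256

125.5598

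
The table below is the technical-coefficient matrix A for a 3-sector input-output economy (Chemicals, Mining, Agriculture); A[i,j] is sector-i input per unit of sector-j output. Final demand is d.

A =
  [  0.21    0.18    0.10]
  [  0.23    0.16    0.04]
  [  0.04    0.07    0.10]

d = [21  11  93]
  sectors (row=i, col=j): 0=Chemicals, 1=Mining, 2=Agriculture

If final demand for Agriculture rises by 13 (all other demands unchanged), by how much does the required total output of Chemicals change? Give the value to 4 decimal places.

2.1458

Form M = I − A:
  [  0.79   -0.18   -0.10]
  [ -0.23    0.84   -0.04]
  [ -0.04   -0.07    0.90]
Leontief inverse L = M⁻¹:
  [  1.3632    0.3059    0.1651]
  [  0.3775    1.2796    0.0988]
  [  0.0900    0.1131    1.1261]
Total output x = L · d:
  x_0 = 1.3632·21 + 0.3059·11 + 0.1651·93 = 47.3436
  x_1 = 0.3775·21 + 1.2796·11 + 0.0988·93 = 31.1947
  x_2 = 0.0900·21 + 0.1131·11 + 1.1261·93 = 107.8637
Δx_0 = L[0,2] · Δd_2 = 0.1651 · 13 = 2.1458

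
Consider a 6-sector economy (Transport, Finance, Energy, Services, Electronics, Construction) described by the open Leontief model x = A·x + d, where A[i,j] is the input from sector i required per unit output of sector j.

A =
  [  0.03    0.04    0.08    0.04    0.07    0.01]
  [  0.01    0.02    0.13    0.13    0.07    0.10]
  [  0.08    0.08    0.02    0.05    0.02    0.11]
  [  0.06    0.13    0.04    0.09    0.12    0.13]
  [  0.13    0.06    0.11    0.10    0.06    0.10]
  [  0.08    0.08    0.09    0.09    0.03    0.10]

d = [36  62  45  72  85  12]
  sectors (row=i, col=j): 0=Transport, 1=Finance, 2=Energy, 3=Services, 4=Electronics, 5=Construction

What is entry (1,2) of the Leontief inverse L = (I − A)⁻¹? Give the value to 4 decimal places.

Form M = I − A:
  [  0.97   -0.04   -0.08   -0.04   -0.07   -0.01]
  [ -0.01    0.98   -0.13   -0.13   -0.07   -0.10]
  [ -0.08   -0.08    0.98   -0.05   -0.02   -0.11]
  [ -0.06   -0.13   -0.04    0.91   -0.12   -0.13]
  [ -0.13   -0.06   -0.11   -0.10    0.94   -0.10]
  [ -0.08   -0.08   -0.09   -0.09   -0.03    0.90]
Leontief inverse L = M⁻¹:
  [  1.0643    0.0743    0.1164    0.0803    0.0993    0.0570]
  [  0.0711    1.0882    0.1893    0.2009    0.1220    0.1874]
  [  0.1181    0.1237    1.0729    0.1050    0.0596    0.1680]
  [  0.1299    0.2031    0.1280    1.1840    0.1861    0.2313]
  [  0.1934    0.1307    0.1837    0.1792    1.1208    0.1895]
  [  0.1322    0.1404    0.1534    0.1599    0.0816    1.1791]
Total output x = L · d:
  x_0 = 1.0643·36 + 0.0743·62 + 0.1164·45 + 0.0803·72 + 0.0993·85 + 0.0570·12 = 63.0727
  x_1 = 0.0711·36 + 1.0882·62 + 0.1893·45 + 0.2009·72 + 0.1220·85 + 0.1874·12 = 105.6247
  x_2 = 0.1181·36 + 0.1237·62 + 1.0729·45 + 0.1050·72 + 0.0596·85 + 0.1680·12 = 74.8367
  x_3 = 0.1299·36 + 0.2031·62 + 0.1280·45 + 1.1840·72 + 0.1861·85 + 0.2313·12 = 126.8648
  x_4 = 0.1934·36 + 0.1307·62 + 0.1837·45 + 0.1792·72 + 1.1208·85 + 0.1895·12 = 133.7779
  x_5 = 0.1322·36 + 0.1404·62 + 0.1534·45 + 0.1599·72 + 0.0816·85 + 1.1791·12 = 52.9581

L[1,2] = 0.1893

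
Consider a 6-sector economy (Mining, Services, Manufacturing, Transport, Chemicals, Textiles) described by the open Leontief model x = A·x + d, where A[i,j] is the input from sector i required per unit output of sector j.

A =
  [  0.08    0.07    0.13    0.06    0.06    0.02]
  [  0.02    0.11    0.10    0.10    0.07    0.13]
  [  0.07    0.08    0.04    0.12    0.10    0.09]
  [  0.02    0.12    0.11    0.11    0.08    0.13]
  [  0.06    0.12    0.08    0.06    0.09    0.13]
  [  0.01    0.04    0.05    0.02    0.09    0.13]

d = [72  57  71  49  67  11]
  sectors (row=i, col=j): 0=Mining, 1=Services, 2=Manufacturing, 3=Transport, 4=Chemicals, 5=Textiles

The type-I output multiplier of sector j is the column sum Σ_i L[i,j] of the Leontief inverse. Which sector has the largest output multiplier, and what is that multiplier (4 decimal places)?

Form M = I − A:
  [  0.92   -0.07   -0.13   -0.06   -0.06   -0.02]
  [ -0.02    0.89   -0.10   -0.10   -0.07   -0.13]
  [ -0.07   -0.08    0.96   -0.12   -0.10   -0.09]
  [ -0.02   -0.12   -0.11    0.89   -0.08   -0.13]
  [ -0.06   -0.12   -0.08   -0.06    0.91   -0.13]
  [ -0.01   -0.04   -0.05   -0.02   -0.09    0.87]
Leontief inverse L = M⁻¹:
  [  1.1175    0.1452    0.1975    0.1293    0.1284    0.1063]
  [  0.0565    1.2005    0.1792    0.1790    0.1562    0.2493]
  [  0.1071    0.1686    1.1214    0.1940    0.1800    0.1996]
  [  0.0597    0.2185    0.1958    1.1961    0.1730    0.2589]
  [  0.0992    0.2105    0.1619    0.1370    1.1759    0.2466]
  [  0.0332    0.0934    0.0962    0.0625    0.1446    1.2050]
Total output x = L · d:
  x_0 = 1.1175·72 + 0.1452·57 + 0.1975·71 + 0.1293·49 + 0.1284·67 + 0.1063·11 = 118.8692
  x_1 = 0.0565·72 + 1.2005·57 + 0.1792·71 + 0.1790·49 + 0.1562·67 + 0.2493·11 = 107.2016
  x_2 = 0.1071·72 + 0.1686·57 + 1.1214·71 + 0.1940·49 + 0.1800·67 + 0.1996·11 = 120.7040
  x_3 = 0.0597·72 + 0.2185·57 + 0.1958·71 + 1.1961·49 + 0.1730·67 + 0.2589·11 = 103.7061
  x_4 = 0.0992·72 + 0.2105·57 + 0.1619·71 + 0.1370·49 + 1.1759·67 + 0.2466·11 = 118.8429
  x_5 = 0.0332·72 + 0.0934·57 + 0.0962·71 + 0.0625·49 + 0.1446·67 + 1.2050·11 = 40.5540
Output multipliers (column sums of L):
  Mining: 1.4733
  Services: 2.0367
  Manufacturing: 1.9520
  Transport: 1.8979
  Chemicals: 1.9581
  Textiles: 2.2657

Textiles (2.2657)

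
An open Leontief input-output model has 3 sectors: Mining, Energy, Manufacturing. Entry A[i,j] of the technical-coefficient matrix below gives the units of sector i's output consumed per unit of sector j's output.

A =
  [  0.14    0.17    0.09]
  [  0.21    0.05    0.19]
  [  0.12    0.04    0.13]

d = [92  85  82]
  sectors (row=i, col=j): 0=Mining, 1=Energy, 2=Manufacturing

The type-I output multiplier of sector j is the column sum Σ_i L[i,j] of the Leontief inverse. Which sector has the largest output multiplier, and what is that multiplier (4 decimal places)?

Mining (1.7421)

Form M = I − A:
  [  0.86   -0.17   -0.09]
  [ -0.21    0.95   -0.19]
  [ -0.12   -0.04    0.87]
Leontief inverse L = M⁻¹:
  [  1.2440    0.2301    0.1789]
  [  0.3122    1.1202    0.2769]
  [  0.1859    0.0832    1.1868]
Total output x = L · d:
  x_0 = 1.2440·92 + 0.2301·85 + 0.1789·82 = 148.6791
  x_1 = 0.3122·92 + 1.1202·85 + 0.2769·82 = 146.6401
  x_2 = 0.1859·92 + 0.0832·85 + 1.1868·82 = 121.5024
Output multipliers (column sums of L):
  Mining: 1.7421
  Energy: 1.4335
  Manufacturing: 1.6427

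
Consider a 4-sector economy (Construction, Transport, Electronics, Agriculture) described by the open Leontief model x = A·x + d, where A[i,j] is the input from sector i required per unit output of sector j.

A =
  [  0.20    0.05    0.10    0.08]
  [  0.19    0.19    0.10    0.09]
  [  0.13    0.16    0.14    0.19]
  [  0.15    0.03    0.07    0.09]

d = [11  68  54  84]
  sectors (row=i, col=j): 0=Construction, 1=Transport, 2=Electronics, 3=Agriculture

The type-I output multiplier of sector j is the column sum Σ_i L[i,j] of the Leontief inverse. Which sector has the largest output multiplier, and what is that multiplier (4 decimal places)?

Construction (2.3166)

Form M = I − A:
  [  0.80   -0.05   -0.10   -0.08]
  [ -0.19    0.81   -0.10   -0.09]
  [ -0.13   -0.16    0.86   -0.19]
  [ -0.15   -0.03   -0.07    0.91]
Leontief inverse L = M⁻¹:
  [  1.3414    0.1255    0.1843    0.1688]
  [  0.3844    1.3082    0.2137    0.2078]
  [  0.3316    0.2812    1.2601    0.3201]
  [  0.2593    0.0854    0.1344    1.1582]
Total output x = L · d:
  x_0 = 1.3414·11 + 0.1255·68 + 0.1843·54 + 0.1688·84 = 47.4197
  x_1 = 0.3844·11 + 1.3082·68 + 0.2137·54 + 0.2078·84 = 122.1832
  x_2 = 0.3316·11 + 0.2812·68 + 1.2601·54 + 0.3201·84 = 117.7012
  x_3 = 0.2593·11 + 0.0854·68 + 0.1344·54 + 1.1582·84 = 113.2061
Output multipliers (column sums of L):
  Construction: 2.3166
  Transport: 1.8003
  Electronics: 1.7925
  Agriculture: 1.8549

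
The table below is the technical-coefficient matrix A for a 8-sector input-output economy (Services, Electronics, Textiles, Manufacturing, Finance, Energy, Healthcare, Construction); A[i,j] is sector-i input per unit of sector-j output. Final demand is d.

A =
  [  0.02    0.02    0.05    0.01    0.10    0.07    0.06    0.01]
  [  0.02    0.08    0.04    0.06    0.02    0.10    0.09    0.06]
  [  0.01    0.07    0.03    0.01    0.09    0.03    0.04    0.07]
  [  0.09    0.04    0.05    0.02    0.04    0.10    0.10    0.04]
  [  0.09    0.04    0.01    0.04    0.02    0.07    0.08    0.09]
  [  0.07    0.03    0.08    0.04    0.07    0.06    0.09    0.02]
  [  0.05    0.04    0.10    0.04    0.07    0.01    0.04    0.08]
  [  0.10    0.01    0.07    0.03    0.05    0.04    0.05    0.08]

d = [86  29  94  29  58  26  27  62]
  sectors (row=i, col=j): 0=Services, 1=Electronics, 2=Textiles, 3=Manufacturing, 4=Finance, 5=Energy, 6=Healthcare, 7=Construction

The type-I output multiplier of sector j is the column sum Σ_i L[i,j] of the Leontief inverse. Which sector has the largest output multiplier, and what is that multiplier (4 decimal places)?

Healthcare (1.9350)

Form M = I − A:
  [  0.98   -0.02   -0.05   -0.01   -0.10   -0.07   -0.06   -0.01]
  [ -0.02    0.92   -0.04   -0.06   -0.02   -0.10   -0.09   -0.06]
  [ -0.01   -0.07    0.97   -0.01   -0.09   -0.03   -0.04   -0.07]
  [ -0.09   -0.04   -0.05    0.98   -0.04   -0.10   -0.10   -0.04]
  [ -0.09   -0.04   -0.01   -0.04    0.98   -0.07   -0.08   -0.09]
  [ -0.07   -0.03   -0.08   -0.04   -0.07    0.94   -0.09   -0.02]
  [ -0.05   -0.04   -0.10   -0.04   -0.07   -0.01    0.96   -0.08]
  [ -0.10   -0.01   -0.07   -0.03   -0.05   -0.04   -0.05    0.92]
Leontief inverse L = M⁻¹:
  [  1.0542    0.0443    0.0810    0.0294    0.1338    0.1019    0.0996    0.0458]
  [  0.0668    1.1143    0.0895    0.0878    0.0678    0.1469    0.1465    0.1066]
  [  0.0468    0.0953    1.0618    0.0314    0.1216    0.0654    0.0813    0.1093]
  [  0.1338    0.0722    0.0986    1.0457    0.0925    0.1442    0.1538    0.0847]
  [  0.1338    0.0670    0.0560    0.0635    1.0671    0.1121    0.1298    0.1310]
  [  0.1119    0.0626    0.1231    0.0639    0.1188    1.1027    0.1413    0.0653]
  [  0.0907    0.0703    0.1372    0.0615    0.1134    0.0505    1.0868    0.1254]
  [  0.1403    0.0367    0.1096    0.0502    0.0969    0.0791    0.0959    1.1209]
Total output x = L · d:
  x_0 = 1.0542·86 + 0.0443·29 + 0.0810·94 + 0.0294·29 + 0.1338·58 + 0.1019·26 + 0.0996·27 + 0.0458·62 = 116.3495
  x_1 = 0.0668·86 + 1.1143·29 + 0.0895·94 + 0.0878·29 + 0.0678·58 + 0.1469·26 + 0.1465·27 + 0.1066·62 = 67.3308
  x_2 = 0.0468·86 + 0.0953·29 + 1.0618·94 + 0.0314·29 + 0.1216·58 + 0.0654·26 + 0.0813·27 + 0.1093·62 = 125.2353
  x_3 = 0.1338·86 + 0.0722·29 + 0.0986·94 + 1.0457·29 + 0.0925·58 + 0.1442·26 + 0.1538·27 + 0.0847·62 = 71.7080
  x_4 = 0.1338·86 + 0.0670·29 + 0.0560·94 + 0.0635·29 + 1.0671·58 + 0.1121·26 + 0.1298·27 + 0.1310·62 = 96.9865
  x_5 = 0.1119·86 + 0.0626·29 + 0.1231·94 + 0.0639·29 + 0.1188·58 + 1.1027·26 + 0.1413·27 + 0.0653·62 = 68.2885
  x_6 = 0.0907·86 + 0.0703·29 + 0.1372·94 + 0.0615·29 + 0.1134·58 + 0.0505·26 + 1.0868·27 + 0.1254·62 = 69.5281
  x_7 = 0.1403·86 + 0.0367·29 + 0.1096·94 + 0.0502·29 + 0.0969·58 + 0.0791·26 + 0.0959·27 + 1.1209·62 = 104.6557
Output multipliers (column sums of L):
  Services: 1.7783
  Electronics: 1.5627
  Textiles: 1.7569
  Manufacturing: 1.4334
  Finance: 1.8119
  Energy: 1.8027
  Healthcare: 1.9350
  Construction: 1.7889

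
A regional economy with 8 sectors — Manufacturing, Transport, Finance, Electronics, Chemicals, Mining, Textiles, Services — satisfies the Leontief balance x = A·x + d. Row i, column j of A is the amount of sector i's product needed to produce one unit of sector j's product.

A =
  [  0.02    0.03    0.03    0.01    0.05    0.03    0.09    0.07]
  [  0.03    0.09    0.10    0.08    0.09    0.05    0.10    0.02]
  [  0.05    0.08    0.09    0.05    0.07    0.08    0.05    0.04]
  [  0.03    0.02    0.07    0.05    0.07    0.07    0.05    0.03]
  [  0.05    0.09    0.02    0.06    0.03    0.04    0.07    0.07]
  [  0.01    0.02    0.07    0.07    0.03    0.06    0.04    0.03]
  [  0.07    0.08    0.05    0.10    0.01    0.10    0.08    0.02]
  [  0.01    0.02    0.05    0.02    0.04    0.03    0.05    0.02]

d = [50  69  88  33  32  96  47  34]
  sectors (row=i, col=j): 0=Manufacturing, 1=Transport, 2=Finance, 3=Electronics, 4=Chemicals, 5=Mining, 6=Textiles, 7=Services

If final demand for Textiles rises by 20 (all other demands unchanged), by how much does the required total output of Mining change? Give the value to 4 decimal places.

1.4929

Form M = I − A:
  [  0.98   -0.03   -0.03   -0.01   -0.05   -0.03   -0.09   -0.07]
  [ -0.03    0.91   -0.10   -0.08   -0.09   -0.05   -0.10   -0.02]
  [ -0.05   -0.08    0.91   -0.05   -0.07   -0.08   -0.05   -0.04]
  [ -0.03   -0.02   -0.07    0.95   -0.07   -0.07   -0.05   -0.03]
  [ -0.05   -0.09   -0.02   -0.06    0.97   -0.04   -0.07   -0.07]
  [ -0.01   -0.02   -0.07   -0.07   -0.03    0.94   -0.04   -0.03]
  [ -0.07   -0.08   -0.05   -0.10   -0.01   -0.10    0.92   -0.02]
  [ -0.01   -0.02   -0.05   -0.02   -0.04   -0.03   -0.05    0.98]
Leontief inverse L = M⁻¹:
  [  1.0414    0.0629    0.0632    0.0444    0.0743    0.0649    0.1279    0.0895]
  [  0.0688    1.1510    0.1638    0.1422    0.1400    0.1135    0.1671    0.0563]
  [  0.0814    0.1312    1.1466    0.1023    0.1148    0.1335    0.1086    0.0729]
  [  0.0542    0.0573    0.1108    1.0893    0.1014    0.1112    0.0923    0.0554]
  [  0.0755    0.1307    0.0666    0.1036    1.0670    0.0840    0.1209    0.0952]
  [  0.0302    0.0502    0.1069    0.1035    0.0581    1.0963    0.0746    0.0499]
  [  0.1002    0.1261    0.1074    0.1531    0.0543    0.1555    1.1383    0.0507]
  [  0.0264    0.0453    0.0762    0.0460    0.0596    0.0570    0.0774    1.0353]
Total output x = L · d:
  x_0 = 1.0414·50 + 0.0629·69 + 0.0632·88 + 0.0444·33 + 0.0743·32 + 0.0649·96 + 0.1279·47 + 0.0895·34 = 81.0987
  x_1 = 0.0688·50 + 1.1510·69 + 0.1638·88 + 0.1422·33 + 0.1400·32 + 0.1135·96 + 0.1671·47 + 0.0563·34 = 127.1011
  x_2 = 0.0814·50 + 0.1312·69 + 1.1466·88 + 0.1023·33 + 0.1148·32 + 0.1335·96 + 0.1086·47 + 0.0729·34 = 141.4742
  x_3 = 0.0542·50 + 0.0573·69 + 0.1108·88 + 1.0893·33 + 0.1014·32 + 0.1112·96 + 0.0923·47 + 0.0554·34 = 72.5067
  x_4 = 0.0755·50 + 0.1307·69 + 0.0666·88 + 0.1036·33 + 1.0670·32 + 0.0840·96 + 0.1209·47 + 0.0952·34 = 73.2034
  x_5 = 0.0302·50 + 0.0502·69 + 0.1069·88 + 0.1035·33 + 0.0581·32 + 1.0963·96 + 0.0746·47 + 0.0499·34 = 130.1047
  x_6 = 0.1002·50 + 0.1261·69 + 0.1074·88 + 0.1531·33 + 0.0543·32 + 0.1555·96 + 1.1383·47 + 0.0507·34 = 100.0975
  x_7 = 0.0264·50 + 0.0453·69 + 0.0762·88 + 0.0460·33 + 0.0596·32 + 0.0570·96 + 0.0774·47 + 1.0353·34 = 58.8908
Δx_5 = L[5,6] · Δd_6 = 0.0746 · 20 = 1.4929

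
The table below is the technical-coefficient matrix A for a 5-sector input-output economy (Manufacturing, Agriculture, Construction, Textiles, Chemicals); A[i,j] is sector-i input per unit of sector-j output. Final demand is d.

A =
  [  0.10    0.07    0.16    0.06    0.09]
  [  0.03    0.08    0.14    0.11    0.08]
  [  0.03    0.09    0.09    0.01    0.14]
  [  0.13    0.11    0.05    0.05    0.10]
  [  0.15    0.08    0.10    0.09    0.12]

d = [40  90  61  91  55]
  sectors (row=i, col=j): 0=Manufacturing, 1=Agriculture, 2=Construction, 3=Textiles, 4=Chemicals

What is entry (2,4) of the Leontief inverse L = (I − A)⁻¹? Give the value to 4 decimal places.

Form M = I − A:
  [  0.90   -0.07   -0.16   -0.06   -0.09]
  [ -0.03    0.92   -0.14   -0.11   -0.08]
  [ -0.03   -0.09    0.91   -0.01   -0.14]
  [ -0.13   -0.11   -0.05    0.95   -0.10]
  [ -0.15   -0.08   -0.10   -0.09    0.88]
Leontief inverse L = M⁻¹:
  [  1.1714    0.1435    0.2546    0.1109    0.1859]
  [  0.0963    1.1492    0.2208    0.1573    0.1673]
  [  0.0871    0.1455    1.1631    0.0548    0.2134]
  [  0.2012    0.1776    0.1437    1.1050    0.1852]
  [  0.2389    0.1636    0.2103    0.1524    1.2265]
Total output x = L · d:
  x_0 = 1.1714·40 + 0.1435·90 + 0.2546·61 + 0.1109·91 + 0.1859·55 = 95.6118
  x_1 = 0.0963·40 + 1.1492·90 + 0.2208·61 + 0.1573·91 + 0.1673·55 = 144.2688
  x_2 = 0.0871·40 + 0.1455·90 + 1.1631·61 + 0.0548·91 + 0.2134·55 = 104.2520
  x_3 = 0.2012·40 + 0.1776·90 + 0.1437·61 + 1.1050·91 + 0.1852·55 = 143.5322
  x_4 = 0.2389·40 + 0.1636·90 + 0.2103·61 + 0.1524·91 + 1.2265·55 = 118.4391

L[2,4] = 0.2134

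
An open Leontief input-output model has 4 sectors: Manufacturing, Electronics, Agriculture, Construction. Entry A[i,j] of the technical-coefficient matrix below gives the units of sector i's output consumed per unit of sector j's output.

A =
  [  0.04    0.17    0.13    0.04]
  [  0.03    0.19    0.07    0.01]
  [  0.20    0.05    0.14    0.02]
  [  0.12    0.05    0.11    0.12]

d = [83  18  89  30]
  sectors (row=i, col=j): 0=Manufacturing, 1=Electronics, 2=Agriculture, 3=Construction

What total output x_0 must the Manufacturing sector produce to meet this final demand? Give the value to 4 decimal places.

Form M = I − A:
  [  0.96   -0.17   -0.13   -0.04]
  [ -0.03    0.81   -0.07   -0.01]
  [ -0.20   -0.05    0.86   -0.02]
  [ -0.12   -0.05   -0.11    0.88]
Leontief inverse L = M⁻¹:
  [  1.0967    0.2456    0.1931    0.0570]
  [  0.0657    1.2567    0.1148    0.0199]
  [  0.2632    0.1330    1.2187    0.0412]
  [  0.1862    0.1215    0.1852    1.1504]
Total output x = L · d:
  x_0 = 1.0967·83 + 0.2456·18 + 0.1931·89 + 0.0570·30 = 114.3400
  x_1 = 0.0657·83 + 1.2567·18 + 0.1148·89 + 0.0199·30 = 38.8791
  x_2 = 0.2632·83 + 0.1330·18 + 1.2187·89 + 0.0412·30 = 133.9356
  x_3 = 0.1862·83 + 0.1215·18 + 0.1852·89 + 1.1504·30 = 68.6337

114.3400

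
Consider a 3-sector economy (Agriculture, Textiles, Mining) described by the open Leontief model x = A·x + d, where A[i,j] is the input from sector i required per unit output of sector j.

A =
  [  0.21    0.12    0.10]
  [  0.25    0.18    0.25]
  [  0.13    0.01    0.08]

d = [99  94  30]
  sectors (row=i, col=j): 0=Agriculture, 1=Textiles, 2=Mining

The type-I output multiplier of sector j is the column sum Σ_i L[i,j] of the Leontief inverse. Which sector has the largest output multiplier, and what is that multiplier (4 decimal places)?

Agriculture (2.0368)

Form M = I − A:
  [  0.79   -0.12   -0.10]
  [ -0.25    0.82   -0.25]
  [ -0.13   -0.01    0.92]
Leontief inverse L = M⁻¹:
  [  1.3631    0.2020    0.2030]
  [  0.4759    1.2941    0.4034]
  [  0.1978    0.0426    1.1200]
Total output x = L · d:
  x_0 = 1.3631·99 + 0.2020·94 + 0.2030·30 = 160.0274
  x_1 = 0.4759·99 + 1.2941·94 + 0.4034·30 = 180.8581
  x_2 = 0.1978·99 + 0.0426·94 + 1.1200·30 = 57.1871
Output multipliers (column sums of L):
  Agriculture: 2.0368
  Textiles: 1.5386
  Mining: 1.7265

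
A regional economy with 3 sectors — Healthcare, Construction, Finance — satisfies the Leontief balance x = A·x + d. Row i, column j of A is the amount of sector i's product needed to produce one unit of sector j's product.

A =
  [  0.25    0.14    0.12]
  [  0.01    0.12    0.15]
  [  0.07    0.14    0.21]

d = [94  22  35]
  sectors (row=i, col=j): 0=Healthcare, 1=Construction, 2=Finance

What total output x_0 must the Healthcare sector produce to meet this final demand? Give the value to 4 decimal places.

Form M = I − A:
  [  0.75   -0.14   -0.12]
  [ -0.01    0.88   -0.15]
  [ -0.07   -0.14    0.79]
Leontief inverse L = M⁻¹:
  [  1.3606    0.2571    0.2555]
  [  0.0371    1.1788    0.2295]
  [  0.1271    0.2317    1.3291]
Total output x = L · d:
  x_0 = 1.3606·94 + 0.2571·22 + 0.2555·35 = 142.4957
  x_1 = 0.0371·94 + 1.1788·22 + 0.2295·35 = 37.4546
  x_2 = 0.1271·94 + 0.2317·22 + 1.3291·35 = 63.5675

142.4957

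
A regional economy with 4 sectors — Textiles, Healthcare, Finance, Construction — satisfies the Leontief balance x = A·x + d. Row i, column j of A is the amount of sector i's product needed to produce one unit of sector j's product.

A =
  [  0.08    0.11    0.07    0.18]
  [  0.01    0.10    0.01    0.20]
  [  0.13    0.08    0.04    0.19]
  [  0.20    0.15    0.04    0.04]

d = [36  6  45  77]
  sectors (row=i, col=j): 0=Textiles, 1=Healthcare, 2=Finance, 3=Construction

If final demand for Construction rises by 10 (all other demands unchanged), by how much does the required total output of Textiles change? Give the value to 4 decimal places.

2.7882

Form M = I − A:
  [  0.92   -0.11   -0.07   -0.18]
  [ -0.01    0.90   -0.01   -0.20]
  [ -0.13   -0.08    0.96   -0.19]
  [ -0.20   -0.15   -0.04    0.96]
Leontief inverse L = M⁻¹:
  [  1.1636    0.1974    0.0985    0.2788]
  [  0.0738    1.1664    0.0285    0.2625]
  [  0.2158    0.1695    1.0712    0.2878]
  [  0.2629    0.2304    0.0696    1.1528]
Total output x = L · d:
  x_0 = 1.1636·36 + 0.1974·6 + 0.0985·45 + 0.2788·77 = 68.9780
  x_1 = 0.0738·36 + 1.1664·6 + 0.0285·45 + 0.2625·77 = 31.1442
  x_2 = 0.2158·36 + 0.1695·6 + 1.0712·45 + 0.2878·77 = 79.1456
  x_3 = 0.2629·36 + 0.2304·6 + 0.0696·45 + 1.1528·77 = 102.7428
Δx_0 = L[0,3] · Δd_3 = 0.2788 · 10 = 2.7882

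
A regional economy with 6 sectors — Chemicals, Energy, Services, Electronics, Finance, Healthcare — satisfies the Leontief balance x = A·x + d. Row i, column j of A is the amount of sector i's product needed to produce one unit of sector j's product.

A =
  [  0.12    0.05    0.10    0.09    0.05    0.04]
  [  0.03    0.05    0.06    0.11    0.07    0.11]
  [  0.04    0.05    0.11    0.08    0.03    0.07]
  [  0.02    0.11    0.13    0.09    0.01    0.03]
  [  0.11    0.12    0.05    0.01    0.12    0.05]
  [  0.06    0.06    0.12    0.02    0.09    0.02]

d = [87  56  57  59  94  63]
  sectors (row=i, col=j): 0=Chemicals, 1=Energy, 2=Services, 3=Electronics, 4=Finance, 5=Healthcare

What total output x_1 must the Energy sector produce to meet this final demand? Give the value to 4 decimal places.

104.7381

Form M = I − A:
  [  0.88   -0.05   -0.10   -0.09   -0.05   -0.04]
  [ -0.03    0.95   -0.06   -0.11   -0.07   -0.11]
  [ -0.04   -0.05    0.89   -0.08   -0.03   -0.07]
  [ -0.02   -0.11   -0.13    0.91   -0.01   -0.03]
  [ -0.11   -0.12   -0.05   -0.01    0.88   -0.05]
  [ -0.06   -0.06   -0.12   -0.02   -0.09    0.98]
Leontief inverse L = M⁻¹:
  [  1.1681    0.1042    0.1757    0.1463    0.0906    0.0810]
  [  0.0714    1.1050    0.1316    0.1567    0.1132    0.1469]
  [  0.0746    0.0949    1.1744    0.1251    0.0639    0.1047]
  [  0.0501    0.1548    0.1947    1.1417    0.0420    0.0704]
  [  0.1663    0.1768    0.1189    0.0633    1.1746    0.0970]
  [  0.1013    0.1051    0.1775    0.0630    0.1290    1.0575]
Total output x = L · d:
  x_0 = 1.1681·87 + 0.1042·56 + 0.1757·57 + 0.1463·59 + 0.0906·94 + 0.0810·63 = 139.7271
  x_1 = 0.0714·87 + 1.1050·56 + 0.1316·57 + 0.1567·59 + 0.1132·94 + 0.1469·63 = 104.7381
  x_2 = 0.0746·87 + 0.0949·56 + 1.1744·57 + 0.1251·59 + 0.0639·94 + 0.1047·63 = 98.7279
  x_3 = 0.0501·87 + 0.1548·56 + 0.1947·57 + 1.1417·59 + 0.0420·94 + 0.0704·63 = 99.8714
  x_4 = 0.1663·87 + 0.1768·56 + 0.1189·57 + 0.0633·59 + 1.1746·94 + 0.0970·63 = 151.4067
  x_5 = 0.1013·87 + 0.1051·56 + 0.1775·57 + 0.0630·59 + 0.1290·94 + 1.0575·63 = 107.2850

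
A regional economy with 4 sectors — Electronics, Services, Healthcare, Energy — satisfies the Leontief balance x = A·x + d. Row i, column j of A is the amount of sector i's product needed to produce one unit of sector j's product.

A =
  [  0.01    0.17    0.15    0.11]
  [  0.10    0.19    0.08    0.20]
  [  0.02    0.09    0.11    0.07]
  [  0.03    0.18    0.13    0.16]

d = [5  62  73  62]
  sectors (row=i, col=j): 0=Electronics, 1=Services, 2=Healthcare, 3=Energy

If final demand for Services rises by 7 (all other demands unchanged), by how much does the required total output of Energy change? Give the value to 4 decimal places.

Form M = I − A:
  [  0.99   -0.17   -0.15   -0.11]
  [ -0.10    0.81   -0.08   -0.20]
  [ -0.02   -0.09    0.89   -0.07]
  [ -0.03   -0.18   -0.13    0.84]
Leontief inverse L = M⁻¹:
  [  1.0519    0.2979    0.2374    0.2285]
  [  0.1535    1.3699    0.2020    0.3631]
  [  0.0452    0.1712    1.1676    0.1440]
  [  0.0775    0.3307    0.2325    1.2987]
Total output x = L · d:
  x_0 = 1.0519·5 + 0.2979·62 + 0.2374·73 + 0.2285·62 = 55.2295
  x_1 = 0.1535·5 + 1.3699·62 + 0.2020·73 + 0.3631·62 = 122.9632
  x_2 = 0.0452·5 + 0.1712·62 + 1.1676·73 + 0.1440·62 = 105.0091
  x_3 = 0.0775·5 + 0.3307·62 + 0.2325·73 + 1.2987·62 = 118.3827
Δx_3 = L[3,1] · Δd_1 = 0.3307 · 7 = 2.3149

2.3149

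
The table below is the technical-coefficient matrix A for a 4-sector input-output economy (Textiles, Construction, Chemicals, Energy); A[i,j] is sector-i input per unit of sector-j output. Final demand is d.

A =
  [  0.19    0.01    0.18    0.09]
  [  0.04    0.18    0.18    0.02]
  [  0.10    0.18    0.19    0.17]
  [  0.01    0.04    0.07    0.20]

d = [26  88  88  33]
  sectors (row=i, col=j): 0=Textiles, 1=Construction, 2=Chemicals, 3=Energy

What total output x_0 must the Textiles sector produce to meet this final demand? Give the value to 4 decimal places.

77.6679

Form M = I − A:
  [  0.81   -0.01   -0.18   -0.09]
  [ -0.04    0.82   -0.18   -0.02]
  [ -0.10   -0.18    0.81   -0.17]
  [ -0.01   -0.04   -0.07    0.80]
Leontief inverse L = M⁻¹:
  [  1.2822    0.0976    0.3253    0.2158]
  [  0.1051    1.2968    0.3213    0.1125]
  [  0.1896    0.3200    1.3756    0.3216]
  [  0.0379    0.0941    0.1405    1.2865]
Total output x = L · d:
  x_0 = 1.2822·26 + 0.0976·88 + 0.3253·88 + 0.2158·33 = 77.6679
  x_1 = 0.1051·26 + 1.2968·88 + 0.3213·88 + 0.1125·33 = 148.8340
  x_2 = 0.1896·26 + 0.3200·88 + 1.3756·88 + 0.3216·33 = 164.7534
  x_3 = 0.0379·26 + 0.0941·88 + 0.1405·88 + 1.2865·33 = 64.0785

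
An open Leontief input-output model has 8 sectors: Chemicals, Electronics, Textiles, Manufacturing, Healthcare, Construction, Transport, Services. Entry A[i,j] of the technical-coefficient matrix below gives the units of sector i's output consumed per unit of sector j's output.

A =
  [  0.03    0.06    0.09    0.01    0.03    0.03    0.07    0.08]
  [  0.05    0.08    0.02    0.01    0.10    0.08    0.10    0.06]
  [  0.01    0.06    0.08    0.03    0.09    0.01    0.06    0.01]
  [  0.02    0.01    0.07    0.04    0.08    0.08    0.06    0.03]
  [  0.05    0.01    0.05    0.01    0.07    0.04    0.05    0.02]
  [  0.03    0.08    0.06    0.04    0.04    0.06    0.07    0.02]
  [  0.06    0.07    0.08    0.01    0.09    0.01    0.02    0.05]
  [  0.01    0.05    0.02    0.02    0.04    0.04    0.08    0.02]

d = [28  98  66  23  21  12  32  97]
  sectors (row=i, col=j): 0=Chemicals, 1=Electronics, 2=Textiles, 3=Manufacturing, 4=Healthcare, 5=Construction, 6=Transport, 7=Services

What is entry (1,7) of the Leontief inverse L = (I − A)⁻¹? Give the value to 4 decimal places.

L[1,7] = 0.0899

Form M = I − A:
  [  0.97   -0.06   -0.09   -0.01   -0.03   -0.03   -0.07   -0.08]
  [ -0.05    0.92   -0.02   -0.01   -0.10   -0.08   -0.10   -0.06]
  [ -0.01   -0.06    0.92   -0.03   -0.09   -0.01   -0.06   -0.01]
  [ -0.02   -0.01   -0.07    0.96   -0.08   -0.08   -0.06   -0.03]
  [ -0.05   -0.01   -0.05   -0.01    0.93   -0.04   -0.05   -0.02]
  [ -0.03   -0.08   -0.06   -0.04   -0.04    0.94   -0.07   -0.02]
  [ -0.06   -0.07   -0.08   -0.01   -0.09   -0.01    0.98   -0.05]
  [ -0.01   -0.05   -0.02   -0.02   -0.04   -0.04   -0.08    0.98]
Leontief inverse L = M⁻¹:
  [  1.0511    0.0964    0.1260    0.0222    0.0757    0.0537    0.1100    0.1019]
  [  0.0808    1.1245    0.0649    0.0243    0.1551    0.1131    0.1493    0.0899]
  [  0.0307    0.0879    1.1130    0.0403    0.1332    0.0316    0.0932    0.0286]
  [  0.0409    0.0415    0.1079    1.0535    0.1227    0.1040    0.0959    0.0488]
  [  0.0667    0.0346    0.0799    0.0190    1.1020    0.0568    0.0776    0.0366]
  [  0.0536    0.1168    0.0981    0.0531    0.0878    1.0878    0.1108    0.0438]
  [  0.0811    0.1020    0.1150    0.0209    0.1337    0.0343    1.0601    0.0722]
  [  0.0278    0.0755    0.0462    0.0284    0.0734    0.0586    0.1068    1.0368]
Total output x = L · d:
  x_0 = 1.0511·28 + 0.0964·98 + 0.1260·66 + 0.0222·23 + 0.0757·21 + 0.0537·12 + 0.1100·32 + 0.1019·97 = 63.3461
  x_1 = 0.0808·28 + 1.1245·98 + 0.0649·66 + 0.0243·23 + 0.1551·21 + 0.1131·12 + 0.1493·32 + 0.0899·97 = 135.4233
  x_2 = 0.0307·28 + 0.0879·98 + 1.1130·66 + 0.0403·23 + 0.1332·21 + 0.0316·12 + 0.0932·32 + 0.0286·97 = 92.7849
  x_3 = 0.0409·28 + 0.0415·98 + 0.1079·66 + 1.0535·23 + 0.1227·21 + 0.1040·12 + 0.0959·32 + 0.0488·97 = 48.1890
  x_4 = 0.0667·28 + 0.0346·98 + 0.0799·66 + 0.0190·23 + 1.1020·21 + 0.0568·12 + 0.0776·32 + 0.0366·97 = 40.8202
  x_5 = 0.0536·28 + 0.1168·98 + 0.0981·66 + 0.0531·23 + 0.0878·21 + 1.0878·12 + 0.1108·32 + 0.0438·97 = 43.3384
  x_6 = 0.0811·28 + 0.1020·98 + 0.1150·66 + 0.0209·23 + 0.1337·21 + 0.0343·12 + 1.0601·32 + 0.0722·97 = 64.4876
  x_7 = 0.0278·28 + 0.0755·98 + 0.0462·66 + 0.0284·23 + 0.0734·21 + 0.0586·12 + 0.1068·32 + 1.0368·97 = 118.1117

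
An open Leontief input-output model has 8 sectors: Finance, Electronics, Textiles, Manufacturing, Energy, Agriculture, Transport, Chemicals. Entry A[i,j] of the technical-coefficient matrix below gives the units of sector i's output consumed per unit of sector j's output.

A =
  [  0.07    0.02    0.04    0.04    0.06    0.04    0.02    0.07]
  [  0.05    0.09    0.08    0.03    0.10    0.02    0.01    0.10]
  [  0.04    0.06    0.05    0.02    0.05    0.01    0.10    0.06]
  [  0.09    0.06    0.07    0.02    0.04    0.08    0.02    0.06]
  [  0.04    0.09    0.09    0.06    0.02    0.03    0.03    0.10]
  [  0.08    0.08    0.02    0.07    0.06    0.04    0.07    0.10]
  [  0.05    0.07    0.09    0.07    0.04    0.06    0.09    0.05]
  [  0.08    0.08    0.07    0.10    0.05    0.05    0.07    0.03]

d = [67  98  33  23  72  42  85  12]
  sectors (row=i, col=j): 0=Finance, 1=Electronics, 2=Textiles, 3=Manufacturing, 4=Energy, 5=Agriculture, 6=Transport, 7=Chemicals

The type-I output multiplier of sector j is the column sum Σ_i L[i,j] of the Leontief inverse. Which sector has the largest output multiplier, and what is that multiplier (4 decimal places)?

Chemicals (2.0480)

Form M = I − A:
  [  0.93   -0.02   -0.04   -0.04   -0.06   -0.04   -0.02   -0.07]
  [ -0.05    0.91   -0.08   -0.03   -0.10   -0.02   -0.01   -0.10]
  [ -0.04   -0.06    0.95   -0.02   -0.05   -0.01   -0.10   -0.06]
  [ -0.09   -0.06   -0.07    0.98   -0.04   -0.08   -0.02   -0.06]
  [ -0.04   -0.09   -0.09   -0.06    0.98   -0.03   -0.03   -0.10]
  [ -0.08   -0.08   -0.02   -0.07   -0.06    0.96   -0.07   -0.10]
  [ -0.05   -0.07   -0.09   -0.07   -0.04   -0.06    0.91   -0.05]
  [ -0.08   -0.08   -0.07   -0.10   -0.05   -0.05   -0.07    0.97]
Leontief inverse L = M⁻¹:
  [  1.1121    0.0642    0.0817    0.0752    0.0941    0.0671    0.0530    0.1159]
  [  0.1031    1.1530    0.1392    0.0756    0.1479    0.0525    0.0533    0.1630]
  [  0.0831    0.1108    1.1003    0.0586    0.0886    0.0393    0.1396    0.1095]
  [  0.1406    0.1141    0.1186    1.0616    0.0849    0.1106    0.0611    0.1182]
  [  0.0931    0.1491    0.1452    0.1026    1.0679    0.0633    0.0741    0.1579]
  [  0.1417    0.1464    0.0840    0.1214    0.1123    1.0811    0.1163    0.1671]
  [  0.1092    0.1362    0.1523    0.1180    0.0918    0.0991    1.1418    0.1172]
  [  0.1407    0.1452    0.1327    0.1462    0.1026    0.0902    0.1174    1.0992]
Total output x = L · d:
  x_0 = 1.1121·67 + 0.0642·98 + 0.0817·33 + 0.0752·23 + 0.0941·72 + 0.0671·42 + 0.0530·85 + 0.1159·12 = 100.7167
  x_1 = 0.1031·67 + 1.1530·98 + 0.1392·33 + 0.0756·23 + 0.1479·72 + 0.0525·42 + 0.0533·85 + 0.1630·12 = 145.5709
  x_2 = 0.0831·67 + 0.1108·98 + 1.1003·33 + 0.0586·23 + 0.0886·72 + 0.0393·42 + 0.1396·85 + 0.1095·12 = 75.2971
  x_3 = 0.1406·67 + 0.1141·98 + 0.1186·33 + 1.0616·23 + 0.0849·72 + 0.1106·42 + 0.0611·85 + 0.1182·12 = 66.3062
  x_4 = 0.0931·67 + 0.1491·98 + 0.1452·33 + 0.1026·23 + 1.0679·72 + 0.0633·42 + 0.0741·85 + 0.1579·12 = 115.7468
  x_5 = 0.1417·67 + 0.1464·98 + 0.0840·33 + 0.1214·23 + 0.1123·72 + 1.0811·42 + 0.1163·85 + 0.1671·12 = 94.7953
  x_6 = 0.1092·67 + 0.1362·98 + 0.1523·33 + 0.1180·23 + 0.0918·72 + 0.0991·42 + 1.1418·85 + 0.1172·12 = 137.6357
  x_7 = 0.1407·67 + 0.1452·98 + 0.1327·33 + 0.1462·23 + 0.1026·72 + 0.0902·42 + 0.1174·85 + 1.0992·12 = 65.7382
Output multipliers (column sums of L):
  Finance: 1.9236
  Electronics: 2.0191
  Textiles: 1.9539
  Manufacturing: 1.7592
  Energy: 1.7901
  Agriculture: 1.6032
  Transport: 1.7566
  Chemicals: 2.0480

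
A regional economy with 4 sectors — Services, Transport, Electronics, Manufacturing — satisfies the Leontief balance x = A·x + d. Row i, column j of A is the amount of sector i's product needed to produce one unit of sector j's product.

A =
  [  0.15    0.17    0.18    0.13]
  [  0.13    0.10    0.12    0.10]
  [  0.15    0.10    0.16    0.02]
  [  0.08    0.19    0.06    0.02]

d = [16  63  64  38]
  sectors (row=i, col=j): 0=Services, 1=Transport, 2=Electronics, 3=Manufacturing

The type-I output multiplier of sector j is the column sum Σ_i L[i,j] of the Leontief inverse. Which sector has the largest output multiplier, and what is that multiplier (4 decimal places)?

Form M = I − A:
  [  0.85   -0.17   -0.18   -0.13]
  [ -0.13    0.90   -0.12   -0.10]
  [ -0.15   -0.10    0.84   -0.02]
  [ -0.08   -0.19   -0.06    0.98]
Leontief inverse L = M⁻¹:
  [  1.3076    0.3303    0.3427    0.2142]
  [  0.2433    1.2175    0.2376    0.1614]
  [  0.2665    0.2105    1.2836    0.0830]
  [  0.1702    0.2759    0.1526    1.0743]
Total output x = L · d:
  x_0 = 1.3076·16 + 0.3303·63 + 0.3427·64 + 0.2142·38 = 71.7990
  x_1 = 0.2433·16 + 1.2175·63 + 0.2376·64 + 0.1614·38 = 101.9367
  x_2 = 0.2665·16 + 0.2105·63 + 1.2836·64 + 0.0830·38 = 102.8303
  x_3 = 0.1702·16 + 0.2759·63 + 0.1526·64 + 1.0743·38 = 70.6956
Output multipliers (column sums of L):
  Services: 1.9877
  Transport: 2.0342
  Electronics: 2.0165
  Manufacturing: 1.5328

Transport (2.0342)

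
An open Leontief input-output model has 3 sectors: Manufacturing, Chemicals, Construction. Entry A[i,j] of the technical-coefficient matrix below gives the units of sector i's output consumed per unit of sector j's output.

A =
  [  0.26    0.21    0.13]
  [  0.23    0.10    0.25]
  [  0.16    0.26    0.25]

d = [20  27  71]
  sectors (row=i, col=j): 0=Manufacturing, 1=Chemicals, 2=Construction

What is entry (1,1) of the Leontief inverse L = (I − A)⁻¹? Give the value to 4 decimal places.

Form M = I − A:
  [  0.74   -0.21   -0.13]
  [ -0.23    0.90   -0.25]
  [ -0.16   -0.26    0.75]
Leontief inverse L = M⁻¹:
  [  1.6041    0.5030    0.4457]
  [  0.5588    1.4048    0.5651]
  [  0.5359    0.5943    1.6243]
Total output x = L · d:
  x_0 = 1.6041·20 + 0.5030·27 + 0.4457·71 = 77.3102
  x_1 = 0.5588·20 + 1.4048·27 + 0.5651·71 = 89.2269
  x_2 = 0.5359·20 + 0.5943·27 + 1.6243·71 = 142.0915

L[1,1] = 1.4048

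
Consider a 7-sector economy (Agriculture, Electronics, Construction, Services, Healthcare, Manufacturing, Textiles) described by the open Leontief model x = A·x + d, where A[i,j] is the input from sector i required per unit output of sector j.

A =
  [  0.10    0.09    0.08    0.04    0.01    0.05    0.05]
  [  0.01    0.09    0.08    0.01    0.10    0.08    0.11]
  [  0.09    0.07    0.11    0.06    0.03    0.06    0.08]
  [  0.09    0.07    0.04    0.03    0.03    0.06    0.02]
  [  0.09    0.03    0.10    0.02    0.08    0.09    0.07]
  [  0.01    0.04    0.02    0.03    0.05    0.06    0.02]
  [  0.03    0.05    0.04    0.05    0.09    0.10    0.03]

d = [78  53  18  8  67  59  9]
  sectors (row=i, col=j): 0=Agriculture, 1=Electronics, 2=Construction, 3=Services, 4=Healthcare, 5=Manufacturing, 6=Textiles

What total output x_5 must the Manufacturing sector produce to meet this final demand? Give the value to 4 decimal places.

Form M = I − A:
  [  0.90   -0.09   -0.08   -0.04   -0.01   -0.05   -0.05]
  [ -0.01    0.91   -0.08   -0.01   -0.10   -0.08   -0.11]
  [ -0.09   -0.07    0.89   -0.06   -0.03   -0.06   -0.08]
  [ -0.09   -0.07   -0.04    0.97   -0.03   -0.06   -0.02]
  [ -0.09   -0.03   -0.10   -0.02    0.92   -0.09   -0.07]
  [ -0.01   -0.04   -0.02   -0.03   -0.05    0.94   -0.02]
  [ -0.03   -0.05   -0.04   -0.05   -0.09   -0.10    0.97]
Leontief inverse L = M⁻¹:
  [  1.1412    0.1389    0.1298    0.0653    0.0483    0.0994    0.0922]
  [  0.0522    1.1374    0.1361    0.0380    0.1530    0.1421    0.1577]
  [  0.1405    0.1255    1.1685    0.0912    0.0752    0.1193    0.1276]
  [  0.1230    0.1082    0.0794    1.0491    0.0605    0.0992    0.0532]
  [  0.1393    0.0794    0.1565    0.0498    1.1230    0.1470    0.1142]
  [  0.0301    0.0621    0.0446    0.0419    0.0730    1.0876    0.0408]
  [  0.0661    0.0874    0.0824    0.0708    0.1273    0.1462    1.0647]
Total output x = L · d:
  x_0 = 1.1412·78 + 0.1389·53 + 0.1298·18 + 0.0653·8 + 0.0483·67 + 0.0994·59 + 0.0922·9 = 109.1616
  x_1 = 0.0522·78 + 1.1374·53 + 0.1361·18 + 0.0380·8 + 0.1530·67 + 0.1421·59 + 0.1577·9 = 87.1624
  x_2 = 0.1405·78 + 0.1255·53 + 1.1685·18 + 0.0912·8 + 0.0752·67 + 0.1193·59 + 0.1276·9 = 52.5995
  x_3 = 0.1230·78 + 0.1082·53 + 0.0794·18 + 1.0491·8 + 0.0605·67 + 0.0992·59 + 0.0532·9 = 35.5365
  x_4 = 0.1393·78 + 0.0794·53 + 0.1565·18 + 0.0498·8 + 1.1230·67 + 0.1470·59 + 0.1142·9 = 103.2271
  x_5 = 0.0301·78 + 0.0621·53 + 0.0446·18 + 0.0419·8 + 0.0730·67 + 1.0876·59 + 0.0408·9 = 76.2013
  x_6 = 0.0661·78 + 0.0874·53 + 0.0824·18 + 0.0708·8 + 0.1273·67 + 0.1462·59 + 1.0647·9 = 38.5818

76.2013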